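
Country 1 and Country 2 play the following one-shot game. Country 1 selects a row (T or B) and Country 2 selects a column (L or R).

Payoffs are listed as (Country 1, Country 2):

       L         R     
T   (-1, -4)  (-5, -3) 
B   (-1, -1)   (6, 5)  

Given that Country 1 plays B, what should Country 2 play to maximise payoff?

R

Against B, Country 2 earns -1 from L and 5 from R.
So R is the best response.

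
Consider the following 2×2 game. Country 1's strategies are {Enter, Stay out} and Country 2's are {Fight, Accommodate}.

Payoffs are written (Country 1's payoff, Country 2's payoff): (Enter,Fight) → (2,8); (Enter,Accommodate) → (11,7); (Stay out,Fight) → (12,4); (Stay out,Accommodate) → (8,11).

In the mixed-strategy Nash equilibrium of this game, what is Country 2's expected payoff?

First find x, the probability Country 1 plays Enter, from Country 2's indifference between Fight and Accommodate: 8x + 4(1−x) = 7x + 11(1−x), giving x = 7/8.
Since Country 2 is indifferent in equilibrium, Country 2's expected payoff equals the payoff from either column against (7/8, 1/8). Using Fight: 8(7/8) + 4(1/8) = 15/2.

15/2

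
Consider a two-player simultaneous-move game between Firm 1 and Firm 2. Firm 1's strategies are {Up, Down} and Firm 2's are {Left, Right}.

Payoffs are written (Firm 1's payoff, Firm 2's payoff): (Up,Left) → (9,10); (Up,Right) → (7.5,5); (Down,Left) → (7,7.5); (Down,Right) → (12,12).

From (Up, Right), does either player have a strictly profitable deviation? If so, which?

Both

Firm 1 at (Up, Right) earns 7.5; deviating to Down yields 12 — a strict improvement.
Firm 2 earns 5; deviating to Left yields 10 — a strict improvement.
Both Firm 1 and Firm 2 have strictly profitable deviations.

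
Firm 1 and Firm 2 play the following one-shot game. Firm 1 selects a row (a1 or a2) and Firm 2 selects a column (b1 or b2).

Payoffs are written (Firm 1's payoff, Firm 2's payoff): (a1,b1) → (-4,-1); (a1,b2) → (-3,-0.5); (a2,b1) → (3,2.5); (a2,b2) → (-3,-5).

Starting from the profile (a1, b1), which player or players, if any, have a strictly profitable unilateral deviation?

Both

Firm 1 at (a1, b1) earns -4; deviating to a2 yields 3 — a strict improvement.
Firm 2 earns -1; deviating to b2 yields -0.5 — a strict improvement.
Both Firm 1 and Firm 2 have strictly profitable deviations.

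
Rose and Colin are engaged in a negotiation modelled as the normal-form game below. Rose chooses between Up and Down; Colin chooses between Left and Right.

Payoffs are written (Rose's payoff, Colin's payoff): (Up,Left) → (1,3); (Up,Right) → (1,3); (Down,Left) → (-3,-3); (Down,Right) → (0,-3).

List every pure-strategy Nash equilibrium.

(Up, Left): Rose gets 1 ≥ -3 from Down, and Colin gets 3 ≥ 3 from Right — Nash equilibrium.
(Up, Right): Rose gets 1 ≥ 0 from Down, and Colin gets 3 ≥ 3 from Left — Nash equilibrium.
(Down, Left): Rose prefers Up (1 > -3) — not an equilibrium.
(Down, Right): Rose prefers Up (1 > 0) — not an equilibrium.

(Up, Left) and (Up, Right)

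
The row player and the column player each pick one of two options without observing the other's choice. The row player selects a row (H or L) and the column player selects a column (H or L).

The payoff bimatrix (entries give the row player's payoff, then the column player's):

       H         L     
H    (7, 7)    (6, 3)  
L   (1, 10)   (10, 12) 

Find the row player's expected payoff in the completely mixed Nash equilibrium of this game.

First find y, the probability the column player plays H, from the row player's indifference between H and L: 7y + 6(1−y) = y + 10(1−y), giving y = 2/5.
Since the row player is indifferent in equilibrium, the row player's expected payoff equals the payoff from either row against (2/5, 3/5). Using H: 7(2/5) + 6(3/5) = 32/5.

32/5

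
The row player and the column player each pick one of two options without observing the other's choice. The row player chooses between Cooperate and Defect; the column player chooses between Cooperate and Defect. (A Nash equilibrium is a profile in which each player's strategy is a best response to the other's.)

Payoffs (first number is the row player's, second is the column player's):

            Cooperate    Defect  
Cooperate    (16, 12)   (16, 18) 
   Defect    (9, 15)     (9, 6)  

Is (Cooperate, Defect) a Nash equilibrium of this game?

Yes

At (Cooperate, Defect), the row player earns 16; switching to Defect would give 9, so the row player has no profitable deviation.
The column player earns 18; switching to Cooperate would give 12, so the column player has no profitable deviation.
Neither player can gain by a unilateral deviation, so this profile is a Nash equilibrium.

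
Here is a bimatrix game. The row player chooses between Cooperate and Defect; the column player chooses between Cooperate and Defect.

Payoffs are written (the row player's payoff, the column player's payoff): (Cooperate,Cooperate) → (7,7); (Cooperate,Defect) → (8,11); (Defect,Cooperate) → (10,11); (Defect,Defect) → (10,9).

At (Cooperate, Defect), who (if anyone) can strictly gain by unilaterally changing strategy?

The row player

The row player at (Cooperate, Defect) earns 8; deviating to Defect yields 10 — a strict improvement.
The column player earns 11; deviating to Cooperate yields 7 — not better.
Only the row player has a strictly profitable deviation.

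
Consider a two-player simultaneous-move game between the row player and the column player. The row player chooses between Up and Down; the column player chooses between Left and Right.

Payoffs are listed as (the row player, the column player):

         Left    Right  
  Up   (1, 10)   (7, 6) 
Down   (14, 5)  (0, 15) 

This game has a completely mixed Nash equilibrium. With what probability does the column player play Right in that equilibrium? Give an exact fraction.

Let y be the probability that the column player plays Left. In a completely mixed equilibrium, the row player must be indifferent between Up and Down.
The row player's expected payoff from Up is y + 7(1−y); from Down it is 14y.
Setting these equal: −6y + 7 = 14y, so y = 7/20.
Therefore the column player plays Right with probability 1 − 7/20 = 13/20.

13/20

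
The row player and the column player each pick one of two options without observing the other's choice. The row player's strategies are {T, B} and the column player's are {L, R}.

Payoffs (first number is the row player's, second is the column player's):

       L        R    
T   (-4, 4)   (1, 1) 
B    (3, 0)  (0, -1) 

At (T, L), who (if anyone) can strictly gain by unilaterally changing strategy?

The row player

The row player at (T, L) earns -4; deviating to B yields 3 — a strict improvement.
The column player earns 4; deviating to R yields 1 — not better.
Only the row player has a strictly profitable deviation.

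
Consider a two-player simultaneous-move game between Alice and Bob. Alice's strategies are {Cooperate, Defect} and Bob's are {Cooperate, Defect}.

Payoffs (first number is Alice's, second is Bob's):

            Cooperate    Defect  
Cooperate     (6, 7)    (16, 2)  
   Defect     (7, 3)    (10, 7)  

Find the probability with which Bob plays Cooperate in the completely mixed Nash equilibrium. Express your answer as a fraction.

6/7

Let c be the probability that Bob plays Cooperate. In a completely mixed equilibrium, Alice must be indifferent between Cooperate and Defect.
Alice's expected payoff from Cooperate is 6c + 16(1−c); from Defect it is 7c + 10(1−c).
Setting these equal: −10c + 16 = −3c + 10, so c = 6/7.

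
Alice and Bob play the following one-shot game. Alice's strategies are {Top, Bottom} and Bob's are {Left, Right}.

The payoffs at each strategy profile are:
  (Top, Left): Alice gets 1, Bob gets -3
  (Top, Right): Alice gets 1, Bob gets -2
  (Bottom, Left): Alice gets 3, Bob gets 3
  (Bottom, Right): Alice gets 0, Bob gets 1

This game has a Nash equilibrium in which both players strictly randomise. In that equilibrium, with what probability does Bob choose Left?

Let q be the probability that Bob plays Left. In a completely mixed equilibrium, Alice must be indifferent between Top and Bottom.
Alice's expected payoff from Top is q + (1−q); from Bottom it is 3q.
Setting these equal: 1 = 3q, so q = 1/3.

1/3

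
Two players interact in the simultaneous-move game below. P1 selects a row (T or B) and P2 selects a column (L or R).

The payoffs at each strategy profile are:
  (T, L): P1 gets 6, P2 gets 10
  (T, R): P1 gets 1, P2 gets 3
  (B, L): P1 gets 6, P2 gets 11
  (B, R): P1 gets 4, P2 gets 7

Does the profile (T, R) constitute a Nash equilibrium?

At (T, R), P1 earns 1; switching to B would give 4, so P1 would deviate.
P2 earns 3; switching to L would give 10, so P2 would deviate.
Since at least one player can profitably deviate, this is not a Nash equilibrium.

No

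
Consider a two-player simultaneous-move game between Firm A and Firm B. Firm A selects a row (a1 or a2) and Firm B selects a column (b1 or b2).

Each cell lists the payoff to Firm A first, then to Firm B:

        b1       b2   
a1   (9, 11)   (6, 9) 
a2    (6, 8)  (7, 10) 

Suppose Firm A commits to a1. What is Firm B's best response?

Against a1, Firm B earns 11 from b1 and 9 from b2.
So b1 is the best response.

b1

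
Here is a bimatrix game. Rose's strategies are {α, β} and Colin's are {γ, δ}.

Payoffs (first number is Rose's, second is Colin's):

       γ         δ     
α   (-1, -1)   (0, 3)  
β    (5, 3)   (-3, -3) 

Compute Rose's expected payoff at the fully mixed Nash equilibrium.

-1/3

First find q, the probability Colin plays γ, from Rose's indifference between α and β: −q = 5q − 3(1−q), giving q = 1/3.
Since Rose is indifferent in equilibrium, Rose's expected payoff equals the payoff from either row against (1/3, 2/3). Using α: −(1/3) = -1/3.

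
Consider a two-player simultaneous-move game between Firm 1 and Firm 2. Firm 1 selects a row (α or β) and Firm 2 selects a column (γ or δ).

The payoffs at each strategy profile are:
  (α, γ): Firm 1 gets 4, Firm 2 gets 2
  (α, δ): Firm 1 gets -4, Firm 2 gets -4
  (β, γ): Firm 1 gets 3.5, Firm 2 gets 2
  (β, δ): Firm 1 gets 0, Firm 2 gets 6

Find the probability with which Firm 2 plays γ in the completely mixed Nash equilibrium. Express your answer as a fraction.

8/9

Let c be the probability that Firm 2 plays γ. In a completely mixed equilibrium, Firm 1 must be indifferent between α and β.
Firm 1's expected payoff from α is 4c − 4(1−c); from β it is 3.5c.
Setting these equal: 8c − 4 = 3.5c, so c = 8/9.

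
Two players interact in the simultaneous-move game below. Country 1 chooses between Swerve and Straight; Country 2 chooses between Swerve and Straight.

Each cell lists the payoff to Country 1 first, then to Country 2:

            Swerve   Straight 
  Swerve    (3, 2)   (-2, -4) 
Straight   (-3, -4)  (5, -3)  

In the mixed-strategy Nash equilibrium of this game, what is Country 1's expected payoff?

9/13

First find q, the probability Country 2 plays Swerve, from Country 1's indifference between Swerve and Straight: 3q − 2(1−q) = −3q + 5(1−q), giving q = 7/13.
Since Country 1 is indifferent in equilibrium, Country 1's expected payoff equals the payoff from either row against (7/13, 6/13). Using Swerve: 3(7/13) − 2(6/13) = 9/13.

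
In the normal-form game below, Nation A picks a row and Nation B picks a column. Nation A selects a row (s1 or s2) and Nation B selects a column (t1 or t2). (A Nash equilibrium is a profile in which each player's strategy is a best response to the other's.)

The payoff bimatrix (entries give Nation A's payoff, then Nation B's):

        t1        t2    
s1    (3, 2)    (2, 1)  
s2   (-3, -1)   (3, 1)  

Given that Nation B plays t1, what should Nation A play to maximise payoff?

s1

Against t1, Nation A earns 3 from s1 and -3 from s2.
So s1 is the best response.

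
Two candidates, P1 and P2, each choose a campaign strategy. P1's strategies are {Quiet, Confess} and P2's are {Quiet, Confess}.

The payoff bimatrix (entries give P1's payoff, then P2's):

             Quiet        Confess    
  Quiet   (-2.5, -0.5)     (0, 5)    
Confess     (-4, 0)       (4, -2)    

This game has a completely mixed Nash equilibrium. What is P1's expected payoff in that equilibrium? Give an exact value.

First find q, the probability P2 plays Quiet, from P1's indifference between Quiet and Confess: −2.5q = −4q + 4(1−q), giving q = 8/11.
Since P1 is indifferent in equilibrium, P1's expected payoff equals the payoff from either row against (8/11, 3/11). Using Quiet: −2.5(8/11) = -20/11.

-20/11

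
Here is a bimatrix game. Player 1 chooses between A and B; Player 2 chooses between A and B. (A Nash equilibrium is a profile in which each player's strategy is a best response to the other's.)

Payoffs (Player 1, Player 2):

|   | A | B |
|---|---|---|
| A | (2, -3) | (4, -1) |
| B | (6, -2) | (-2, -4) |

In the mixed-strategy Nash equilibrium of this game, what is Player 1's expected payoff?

First find q, the probability Player 2 plays A, from Player 1's indifference between A and B: 2q + 4(1−q) = 6q − 2(1−q), giving q = 3/5.
Since Player 1 is indifferent in equilibrium, Player 1's expected payoff equals the payoff from either row against (3/5, 2/5). Using A: 2(3/5) + 4(2/5) = 14/5.

14/5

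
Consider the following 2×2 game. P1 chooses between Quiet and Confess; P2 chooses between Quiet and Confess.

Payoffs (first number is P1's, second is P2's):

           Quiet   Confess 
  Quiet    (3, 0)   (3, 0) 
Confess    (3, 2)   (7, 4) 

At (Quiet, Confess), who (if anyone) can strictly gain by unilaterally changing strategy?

P1 at (Quiet, Confess) earns 3; deviating to Confess yields 7 — a strict improvement.
P2 earns 0; deviating to Quiet yields 0 — not better.
Only P1 has a strictly profitable deviation.

P1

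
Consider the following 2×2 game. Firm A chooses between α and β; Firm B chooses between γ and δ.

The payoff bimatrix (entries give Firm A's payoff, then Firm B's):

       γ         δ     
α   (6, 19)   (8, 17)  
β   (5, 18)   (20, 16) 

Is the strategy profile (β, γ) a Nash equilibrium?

At (β, γ), Firm A earns 5; switching to α would give 6, so Firm A would deviate.
Firm B earns 18; switching to δ would give 16, so Firm B has no profitable deviation.
Since at least one player can profitably deviate, this is not a Nash equilibrium.

No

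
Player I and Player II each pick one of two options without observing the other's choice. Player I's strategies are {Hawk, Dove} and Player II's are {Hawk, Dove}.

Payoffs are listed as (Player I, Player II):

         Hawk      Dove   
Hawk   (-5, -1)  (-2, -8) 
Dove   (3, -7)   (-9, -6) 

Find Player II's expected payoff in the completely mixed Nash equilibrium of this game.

First find x, the probability Player I plays Hawk, from Player II's indifference between Hawk and Dove: −x − 7(1−x) = −8x − 6(1−x), giving x = 1/8.
Since Player II is indifferent in equilibrium, Player II's expected payoff equals the payoff from either column against (1/8, 7/8). Using Hawk: −(1/8) − 7(7/8) = -25/4.

-25/4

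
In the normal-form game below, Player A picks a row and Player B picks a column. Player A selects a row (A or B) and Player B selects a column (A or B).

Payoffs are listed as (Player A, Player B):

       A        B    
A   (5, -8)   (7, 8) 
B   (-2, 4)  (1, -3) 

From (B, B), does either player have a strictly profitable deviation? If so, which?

Player A at (B, B) earns 1; deviating to A yields 7 — a strict improvement.
Player B earns -3; deviating to A yields 4 — a strict improvement.
Both Player A and Player B have strictly profitable deviations.

Both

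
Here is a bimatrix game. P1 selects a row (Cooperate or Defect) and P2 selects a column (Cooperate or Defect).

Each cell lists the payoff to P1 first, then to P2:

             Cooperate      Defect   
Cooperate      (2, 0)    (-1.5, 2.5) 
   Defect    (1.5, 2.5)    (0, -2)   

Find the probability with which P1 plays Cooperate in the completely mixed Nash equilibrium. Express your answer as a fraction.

9/14

Let x be the probability that P1 plays Cooperate. In a completely mixed equilibrium, P2 must be indifferent between Cooperate and Defect.
P2's expected payoff from Cooperate is 2.5(1−x); from Defect it is 2.5x − 2(1−x).
Setting these equal: −2.5x + 2.5 = 4.5x − 2, so x = 9/14.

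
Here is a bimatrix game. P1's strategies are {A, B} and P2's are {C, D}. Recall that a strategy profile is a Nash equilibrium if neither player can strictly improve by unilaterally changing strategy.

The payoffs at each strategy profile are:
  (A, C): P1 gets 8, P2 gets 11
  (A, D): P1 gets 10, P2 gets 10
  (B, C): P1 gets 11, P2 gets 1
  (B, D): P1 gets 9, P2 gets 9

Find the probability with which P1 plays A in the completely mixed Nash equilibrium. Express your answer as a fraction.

8/9

Let x be the probability that P1 plays A. In a completely mixed equilibrium, P2 must be indifferent between C and D.
P2's expected payoff from C is 11x + (1−x); from D it is 10x + 9(1−x).
Setting these equal: 10x + 1 = x + 9, so x = 8/9.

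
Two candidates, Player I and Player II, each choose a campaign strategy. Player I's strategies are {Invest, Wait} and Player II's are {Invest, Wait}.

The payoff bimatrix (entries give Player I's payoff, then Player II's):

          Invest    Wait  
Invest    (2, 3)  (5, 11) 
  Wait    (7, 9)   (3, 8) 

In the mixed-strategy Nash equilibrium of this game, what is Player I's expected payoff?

First find q, the probability Player II plays Invest, from Player I's indifference between Invest and Wait: 2q + 5(1−q) = 7q + 3(1−q), giving q = 2/7.
Since Player I is indifferent in equilibrium, Player I's expected payoff equals the payoff from either row against (2/7, 5/7). Using Invest: 2(2/7) + 5(5/7) = 29/7.

29/7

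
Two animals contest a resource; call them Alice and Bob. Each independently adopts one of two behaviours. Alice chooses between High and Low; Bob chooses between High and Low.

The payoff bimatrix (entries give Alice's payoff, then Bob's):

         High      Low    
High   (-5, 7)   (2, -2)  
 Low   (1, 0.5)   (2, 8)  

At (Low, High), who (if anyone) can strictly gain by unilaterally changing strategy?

Bob

Alice at (Low, High) earns 1; deviating to High yields -5 — not better.
Bob earns 0.5; deviating to Low yields 8 — a strict improvement.
Only Bob has a strictly profitable deviation.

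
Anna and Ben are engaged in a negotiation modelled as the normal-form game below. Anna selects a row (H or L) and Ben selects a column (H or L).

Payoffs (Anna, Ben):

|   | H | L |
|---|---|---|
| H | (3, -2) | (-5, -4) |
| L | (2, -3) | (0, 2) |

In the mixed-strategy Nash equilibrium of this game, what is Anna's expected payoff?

First find y, the probability Ben plays H, from Anna's indifference between H and L: 3y − 5(1−y) = 2y, giving y = 5/6.
Since Anna is indifferent in equilibrium, Anna's expected payoff equals the payoff from either row against (5/6, 1/6). Using H: 3(5/6) − 5(1/6) = 5/3.

5/3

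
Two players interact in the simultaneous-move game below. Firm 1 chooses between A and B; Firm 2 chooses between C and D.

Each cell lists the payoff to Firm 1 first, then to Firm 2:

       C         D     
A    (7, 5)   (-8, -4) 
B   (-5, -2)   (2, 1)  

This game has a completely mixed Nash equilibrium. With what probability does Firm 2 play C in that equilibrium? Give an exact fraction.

5/11

Let c be the probability that Firm 2 plays C. In a completely mixed equilibrium, Firm 1 must be indifferent between A and B.
Firm 1's expected payoff from A is 7c − 8(1−c); from B it is −5c + 2(1−c).
Setting these equal: 15c − 8 = −7c + 2, so c = 5/11.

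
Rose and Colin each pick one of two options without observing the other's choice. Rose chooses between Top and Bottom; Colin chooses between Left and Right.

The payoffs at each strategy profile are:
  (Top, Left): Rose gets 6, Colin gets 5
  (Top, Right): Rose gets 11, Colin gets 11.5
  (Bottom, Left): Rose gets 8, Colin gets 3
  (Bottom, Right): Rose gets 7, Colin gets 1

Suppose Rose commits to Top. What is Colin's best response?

Right

Against Top, Colin earns 5 from Left and 11.5 from Right.
So Right is the best response.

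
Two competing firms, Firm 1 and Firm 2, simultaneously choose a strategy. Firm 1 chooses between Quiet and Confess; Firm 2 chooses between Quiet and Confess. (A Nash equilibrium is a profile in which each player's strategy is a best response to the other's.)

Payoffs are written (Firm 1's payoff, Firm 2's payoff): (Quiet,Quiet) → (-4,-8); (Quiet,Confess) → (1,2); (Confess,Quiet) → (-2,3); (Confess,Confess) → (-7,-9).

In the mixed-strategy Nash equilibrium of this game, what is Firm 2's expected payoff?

-3

First find p, the probability Firm 1 plays Quiet, from Firm 2's indifference between Quiet and Confess: −8p + 3(1−p) = 2p − 9(1−p), giving p = 6/11.
Since Firm 2 is indifferent in equilibrium, Firm 2's expected payoff equals the payoff from either column against (6/11, 5/11). Using Quiet: −8(6/11) + 3(5/11) = -3.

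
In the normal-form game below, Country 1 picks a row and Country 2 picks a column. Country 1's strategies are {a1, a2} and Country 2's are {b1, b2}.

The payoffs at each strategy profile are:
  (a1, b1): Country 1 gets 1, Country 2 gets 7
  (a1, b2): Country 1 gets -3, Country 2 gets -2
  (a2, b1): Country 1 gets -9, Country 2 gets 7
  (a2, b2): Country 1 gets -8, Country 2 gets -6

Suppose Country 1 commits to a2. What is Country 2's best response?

b1

Against a2, Country 2 earns 7 from b1 and -6 from b2.
So b1 is the best response.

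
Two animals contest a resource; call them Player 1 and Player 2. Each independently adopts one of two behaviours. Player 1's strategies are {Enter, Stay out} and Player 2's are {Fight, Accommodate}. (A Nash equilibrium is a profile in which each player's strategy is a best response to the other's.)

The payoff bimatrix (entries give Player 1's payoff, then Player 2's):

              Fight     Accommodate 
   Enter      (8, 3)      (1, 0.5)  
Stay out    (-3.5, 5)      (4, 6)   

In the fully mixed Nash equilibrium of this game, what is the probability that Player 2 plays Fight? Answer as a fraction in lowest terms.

6/29

Let c be the probability that Player 2 plays Fight. In a completely mixed equilibrium, Player 1 must be indifferent between Enter and Stay out.
Player 1's expected payoff from Enter is 8c + (1−c); from Stay out it is −3.5c + 4(1−c).
Setting these equal: 7c + 1 = −7.5c + 4, so c = 6/29.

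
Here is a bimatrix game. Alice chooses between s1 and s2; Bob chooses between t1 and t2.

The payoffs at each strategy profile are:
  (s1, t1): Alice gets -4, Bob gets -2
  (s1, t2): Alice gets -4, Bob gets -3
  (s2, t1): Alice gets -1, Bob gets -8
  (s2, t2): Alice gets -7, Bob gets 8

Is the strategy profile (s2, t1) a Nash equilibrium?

No

At (s2, t1), Alice earns -1; switching to s1 would give -4, so Alice has no profitable deviation.
Bob earns -8; switching to t2 would give 8, so Bob would deviate.
Since at least one player can profitably deviate, this is not a Nash equilibrium.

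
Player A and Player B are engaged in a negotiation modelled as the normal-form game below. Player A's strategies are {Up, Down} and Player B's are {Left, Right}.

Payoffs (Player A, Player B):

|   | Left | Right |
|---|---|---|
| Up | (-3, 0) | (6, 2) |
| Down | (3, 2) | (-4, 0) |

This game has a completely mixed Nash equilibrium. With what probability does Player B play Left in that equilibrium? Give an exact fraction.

5/8

Let c be the probability that Player B plays Left. In a completely mixed equilibrium, Player A must be indifferent between Up and Down.
Player A's expected payoff from Up is −3c + 6(1−c); from Down it is 3c − 4(1−c).
Setting these equal: −9c + 6 = 7c − 4, so c = 5/8.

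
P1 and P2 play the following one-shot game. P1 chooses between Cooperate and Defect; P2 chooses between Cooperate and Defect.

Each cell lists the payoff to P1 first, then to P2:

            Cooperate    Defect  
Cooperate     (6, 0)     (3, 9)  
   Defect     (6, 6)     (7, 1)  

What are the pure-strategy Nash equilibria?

(Defect, Cooperate)

(Cooperate, Cooperate): P2 prefers Defect (9 > 0) — not an equilibrium.
(Cooperate, Defect): P1 prefers Defect (7 > 3) — not an equilibrium.
(Defect, Cooperate): P1 gets 6 ≥ 6 from Cooperate, and P2 gets 6 ≥ 1 from Defect — Nash equilibrium.
(Defect, Defect): P2 prefers Cooperate (6 > 1) — not an equilibrium.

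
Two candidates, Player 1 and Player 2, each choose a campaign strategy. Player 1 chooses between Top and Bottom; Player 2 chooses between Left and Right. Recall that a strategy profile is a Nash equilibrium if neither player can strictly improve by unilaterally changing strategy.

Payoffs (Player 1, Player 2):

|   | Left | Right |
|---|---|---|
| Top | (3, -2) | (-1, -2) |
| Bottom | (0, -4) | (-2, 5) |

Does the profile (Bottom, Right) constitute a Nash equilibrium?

No

At (Bottom, Right), Player 1 earns -2; switching to Top would give -1, so Player 1 would deviate.
Player 2 earns 5; switching to Left would give -4, so Player 2 has no profitable deviation.
Since at least one player can profitably deviate, this is not a Nash equilibrium.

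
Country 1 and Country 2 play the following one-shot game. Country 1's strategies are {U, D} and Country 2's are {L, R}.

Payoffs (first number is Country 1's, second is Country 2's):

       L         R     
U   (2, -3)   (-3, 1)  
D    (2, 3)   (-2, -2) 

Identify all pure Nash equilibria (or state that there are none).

(D, L)

(U, L): Country 2 prefers R (1 > -3) — not an equilibrium.
(U, R): Country 1 prefers D (-2 > -3) — not an equilibrium.
(D, L): Country 1 gets 2 ≥ 2 from U, and Country 2 gets 3 ≥ -2 from R — Nash equilibrium.
(D, R): Country 2 prefers L (3 > -2) — not an equilibrium.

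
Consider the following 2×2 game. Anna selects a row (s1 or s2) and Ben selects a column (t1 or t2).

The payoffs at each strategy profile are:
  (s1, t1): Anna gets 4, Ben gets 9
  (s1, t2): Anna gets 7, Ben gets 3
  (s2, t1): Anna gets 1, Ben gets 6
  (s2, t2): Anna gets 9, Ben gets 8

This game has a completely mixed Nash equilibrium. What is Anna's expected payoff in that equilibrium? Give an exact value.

First find q, the probability Ben plays t1, from Anna's indifference between s1 and s2: 4q + 7(1−q) = q + 9(1−q), giving q = 2/5.
Since Anna is indifferent in equilibrium, Anna's expected payoff equals the payoff from either row against (2/5, 3/5). Using s1: 4(2/5) + 7(3/5) = 29/5.

29/5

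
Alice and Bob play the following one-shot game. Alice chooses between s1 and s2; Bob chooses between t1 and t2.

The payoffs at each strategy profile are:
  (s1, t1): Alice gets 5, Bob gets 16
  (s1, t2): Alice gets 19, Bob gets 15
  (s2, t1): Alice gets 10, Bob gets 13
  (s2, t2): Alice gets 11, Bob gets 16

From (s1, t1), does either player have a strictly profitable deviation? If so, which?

Alice at (s1, t1) earns 5; deviating to s2 yields 10 — a strict improvement.
Bob earns 16; deviating to t2 yields 15 — not better.
Only Alice has a strictly profitable deviation.

Alice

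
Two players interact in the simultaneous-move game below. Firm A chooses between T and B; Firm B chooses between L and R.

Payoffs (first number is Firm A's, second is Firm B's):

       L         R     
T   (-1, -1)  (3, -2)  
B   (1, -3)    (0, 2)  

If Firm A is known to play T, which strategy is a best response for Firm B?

Against T, Firm B earns -1 from L and -2 from R.
So L is the best response.

L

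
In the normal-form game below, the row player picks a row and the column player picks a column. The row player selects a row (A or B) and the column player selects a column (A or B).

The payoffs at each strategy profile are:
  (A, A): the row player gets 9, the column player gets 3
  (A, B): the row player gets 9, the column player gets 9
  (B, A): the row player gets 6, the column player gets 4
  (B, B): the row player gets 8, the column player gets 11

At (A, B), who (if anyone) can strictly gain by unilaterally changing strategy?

The row player at (A, B) earns 9; deviating to B yields 8 — not better.
The column player earns 9; deviating to A yields 3 — not better.
Neither player can strictly improve; the profile is a Nash equilibrium.

Neither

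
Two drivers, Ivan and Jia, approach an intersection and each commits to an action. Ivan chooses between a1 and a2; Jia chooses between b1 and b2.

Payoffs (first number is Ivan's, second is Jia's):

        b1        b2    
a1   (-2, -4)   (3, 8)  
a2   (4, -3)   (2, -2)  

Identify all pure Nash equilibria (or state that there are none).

(a1, b2)

(a1, b1): Ivan prefers a2 (4 > -2); Jia prefers b2 (8 > -4) — not an equilibrium.
(a1, b2): Ivan gets 3 ≥ 2 from a2, and Jia gets 8 ≥ -4 from b1 — Nash equilibrium.
(a2, b1): Jia prefers b2 (-2 > -3) — not an equilibrium.
(a2, b2): Ivan prefers a1 (3 > 2) — not an equilibrium.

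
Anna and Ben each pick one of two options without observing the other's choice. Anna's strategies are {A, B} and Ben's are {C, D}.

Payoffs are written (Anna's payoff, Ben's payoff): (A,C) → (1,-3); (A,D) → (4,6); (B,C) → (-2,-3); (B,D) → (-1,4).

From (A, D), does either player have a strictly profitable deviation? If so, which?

Anna at (A, D) earns 4; deviating to B yields -1 — not better.
Ben earns 6; deviating to C yields -3 — not better.
Neither player can strictly improve; the profile is a Nash equilibrium.

Neither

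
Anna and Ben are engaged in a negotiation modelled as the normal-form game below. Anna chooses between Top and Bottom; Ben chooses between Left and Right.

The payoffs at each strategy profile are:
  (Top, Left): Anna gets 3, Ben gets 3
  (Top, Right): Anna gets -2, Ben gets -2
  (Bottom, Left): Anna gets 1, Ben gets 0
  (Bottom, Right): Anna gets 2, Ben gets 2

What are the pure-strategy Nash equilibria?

(Top, Left): Anna gets 3 ≥ 1 from Bottom, and Ben gets 3 ≥ -2 from Right — Nash equilibrium.
(Top, Right): Anna prefers Bottom (2 > -2); Ben prefers Left (3 > -2) — not an equilibrium.
(Bottom, Left): Anna prefers Top (3 > 1); Ben prefers Right (2 > 0) — not an equilibrium.
(Bottom, Right): Anna gets 2 ≥ -2 from Top, and Ben gets 2 ≥ 0 from Left — Nash equilibrium.

(Top, Left) and (Bottom, Right)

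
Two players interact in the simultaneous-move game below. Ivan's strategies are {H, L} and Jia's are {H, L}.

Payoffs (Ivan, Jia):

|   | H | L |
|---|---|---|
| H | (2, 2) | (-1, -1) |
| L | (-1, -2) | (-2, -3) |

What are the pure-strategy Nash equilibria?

(H, H)

(H, H): Ivan gets 2 ≥ -1 from L, and Jia gets 2 ≥ -1 from L — Nash equilibrium.
(H, L): Jia prefers H (2 > -1) — not an equilibrium.
(L, H): Ivan prefers H (2 > -1) — not an equilibrium.
(L, L): Ivan prefers H (-1 > -2); Jia prefers H (-2 > -3) — not an equilibrium.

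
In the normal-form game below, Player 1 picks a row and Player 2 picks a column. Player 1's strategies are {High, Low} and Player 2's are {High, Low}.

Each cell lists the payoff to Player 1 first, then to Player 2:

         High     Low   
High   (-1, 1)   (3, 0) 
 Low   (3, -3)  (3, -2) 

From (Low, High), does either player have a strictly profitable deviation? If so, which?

Player 2

Player 1 at (Low, High) earns 3; deviating to High yields -1 — not better.
Player 2 earns -3; deviating to Low yields -2 — a strict improvement.
Only Player 2 has a strictly profitable deviation.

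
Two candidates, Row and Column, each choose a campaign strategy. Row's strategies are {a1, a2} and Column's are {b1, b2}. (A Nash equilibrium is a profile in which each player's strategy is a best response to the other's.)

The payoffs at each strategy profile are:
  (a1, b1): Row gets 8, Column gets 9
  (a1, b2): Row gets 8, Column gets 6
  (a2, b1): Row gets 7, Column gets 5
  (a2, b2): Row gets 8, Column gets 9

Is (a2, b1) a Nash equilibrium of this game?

No

At (a2, b1), Row earns 7; switching to a1 would give 8, so Row would deviate.
Column earns 5; switching to b2 would give 9, so Column would deviate.
Since at least one player can profitably deviate, this is not a Nash equilibrium.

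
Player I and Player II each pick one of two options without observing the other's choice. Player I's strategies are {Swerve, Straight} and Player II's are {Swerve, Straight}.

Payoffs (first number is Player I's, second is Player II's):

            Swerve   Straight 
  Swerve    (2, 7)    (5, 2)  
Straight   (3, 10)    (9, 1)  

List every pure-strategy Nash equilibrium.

(Swerve, Swerve): Player I prefers Straight (3 > 2) — not an equilibrium.
(Swerve, Straight): Player I prefers Straight (9 > 5); Player II prefers Swerve (7 > 2) — not an equilibrium.
(Straight, Swerve): Player I gets 3 ≥ 2 from Swerve, and Player II gets 10 ≥ 1 from Straight — Nash equilibrium.
(Straight, Straight): Player II prefers Swerve (10 > 1) — not an equilibrium.

(Straight, Swerve)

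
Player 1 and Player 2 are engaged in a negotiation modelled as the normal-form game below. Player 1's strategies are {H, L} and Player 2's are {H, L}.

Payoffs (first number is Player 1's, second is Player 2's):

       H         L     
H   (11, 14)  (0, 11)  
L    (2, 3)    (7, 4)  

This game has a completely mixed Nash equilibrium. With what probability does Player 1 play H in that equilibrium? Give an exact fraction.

1/4

Let p be the probability that Player 1 plays H. In a completely mixed equilibrium, Player 2 must be indifferent between H and L.
Player 2's expected payoff from H is 14p + 3(1−p); from L it is 11p + 4(1−p).
Setting these equal: 11p + 3 = 7p + 4, so p = 1/4.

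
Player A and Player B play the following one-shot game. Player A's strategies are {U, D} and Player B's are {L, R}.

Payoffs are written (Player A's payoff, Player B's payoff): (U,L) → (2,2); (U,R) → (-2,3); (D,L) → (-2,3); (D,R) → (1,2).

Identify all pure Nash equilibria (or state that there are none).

none

(U, L): Player B prefers R (3 > 2) — not an equilibrium.
(U, R): Player A prefers D (1 > -2) — not an equilibrium.
(D, L): Player A prefers U (2 > -2) — not an equilibrium.
(D, R): Player B prefers L (3 > 2) — not an equilibrium.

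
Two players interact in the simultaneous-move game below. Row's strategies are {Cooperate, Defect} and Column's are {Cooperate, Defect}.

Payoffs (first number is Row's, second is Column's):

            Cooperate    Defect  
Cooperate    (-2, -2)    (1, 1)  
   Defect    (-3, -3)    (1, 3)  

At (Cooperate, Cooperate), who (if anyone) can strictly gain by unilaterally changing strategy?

Column

Row at (Cooperate, Cooperate) earns -2; deviating to Defect yields -3 — not better.
Column earns -2; deviating to Defect yields 1 — a strict improvement.
Only Column has a strictly profitable deviation.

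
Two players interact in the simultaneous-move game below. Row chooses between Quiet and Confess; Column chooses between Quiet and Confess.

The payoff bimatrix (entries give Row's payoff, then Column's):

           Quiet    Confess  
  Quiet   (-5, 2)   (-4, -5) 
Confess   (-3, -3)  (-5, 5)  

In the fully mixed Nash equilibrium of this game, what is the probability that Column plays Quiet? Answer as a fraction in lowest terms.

1/3

Let y be the probability that Column plays Quiet. In a completely mixed equilibrium, Row must be indifferent between Quiet and Confess.
Row's expected payoff from Quiet is −5y − 4(1−y); from Confess it is −3y − 5(1−y).
Setting these equal: −y − 4 = 2y − 5, so y = 1/3.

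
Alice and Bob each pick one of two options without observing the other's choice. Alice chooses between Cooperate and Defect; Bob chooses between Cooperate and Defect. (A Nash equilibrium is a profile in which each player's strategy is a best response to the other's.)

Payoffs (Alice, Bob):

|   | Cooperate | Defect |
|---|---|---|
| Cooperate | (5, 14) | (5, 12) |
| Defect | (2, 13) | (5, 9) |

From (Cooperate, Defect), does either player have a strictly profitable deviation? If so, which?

Bob

Alice at (Cooperate, Defect) earns 5; deviating to Defect yields 5 — not better.
Bob earns 12; deviating to Cooperate yields 14 — a strict improvement.
Only Bob has a strictly profitable deviation.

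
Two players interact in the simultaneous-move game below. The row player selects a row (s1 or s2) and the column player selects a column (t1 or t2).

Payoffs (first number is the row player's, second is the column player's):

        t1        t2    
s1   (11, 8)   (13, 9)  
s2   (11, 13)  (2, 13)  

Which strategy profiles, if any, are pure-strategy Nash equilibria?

(s1, t1): the column player prefers t2 (9 > 8) — not an equilibrium.
(s1, t2): the row player gets 13 ≥ 2 from s2, and the column player gets 9 ≥ 8 from t1 — Nash equilibrium.
(s2, t1): the row player gets 11 ≥ 11 from s1, and the column player gets 13 ≥ 13 from t2 — Nash equilibrium.
(s2, t2): the row player prefers s1 (13 > 2) — not an equilibrium.

(s1, t2) and (s2, t1)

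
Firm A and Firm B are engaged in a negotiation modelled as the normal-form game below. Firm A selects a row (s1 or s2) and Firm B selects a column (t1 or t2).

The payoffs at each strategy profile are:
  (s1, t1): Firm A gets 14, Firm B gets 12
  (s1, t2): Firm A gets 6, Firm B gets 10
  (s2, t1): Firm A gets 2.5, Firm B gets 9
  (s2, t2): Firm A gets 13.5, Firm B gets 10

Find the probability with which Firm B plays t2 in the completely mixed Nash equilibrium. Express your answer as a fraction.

23/38

Let c be the probability that Firm B plays t1. In a completely mixed equilibrium, Firm A must be indifferent between s1 and s2.
Firm A's expected payoff from s1 is 14c + 6(1−c); from s2 it is 2.5c + 13.5(1−c).
Setting these equal: 8c + 6 = −11c + 13.5, so c = 15/38.
Therefore Firm B plays t2 with probability 1 − 15/38 = 23/38.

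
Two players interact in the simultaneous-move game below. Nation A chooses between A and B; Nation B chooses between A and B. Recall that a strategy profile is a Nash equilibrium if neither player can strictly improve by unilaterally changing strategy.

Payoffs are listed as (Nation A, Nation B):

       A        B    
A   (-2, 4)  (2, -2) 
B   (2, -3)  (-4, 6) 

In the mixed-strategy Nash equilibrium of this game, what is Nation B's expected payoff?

First find x, the probability Nation A plays A, from Nation B's indifference between A and B: 4x − 3(1−x) = −2x + 6(1−x), giving x = 3/5.
Since Nation B is indifferent in equilibrium, Nation B's expected payoff equals the payoff from either column against (3/5, 2/5). Using A: 4(3/5) − 3(2/5) = 6/5.

6/5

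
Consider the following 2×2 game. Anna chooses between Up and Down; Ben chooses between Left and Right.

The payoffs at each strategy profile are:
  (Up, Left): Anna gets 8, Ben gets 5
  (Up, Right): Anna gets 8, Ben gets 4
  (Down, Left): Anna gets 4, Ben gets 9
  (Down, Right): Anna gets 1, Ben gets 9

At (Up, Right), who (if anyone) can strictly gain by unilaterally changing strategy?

Anna at (Up, Right) earns 8; deviating to Down yields 1 — not better.
Ben earns 4; deviating to Left yields 5 — a strict improvement.
Only Ben has a strictly profitable deviation.

Ben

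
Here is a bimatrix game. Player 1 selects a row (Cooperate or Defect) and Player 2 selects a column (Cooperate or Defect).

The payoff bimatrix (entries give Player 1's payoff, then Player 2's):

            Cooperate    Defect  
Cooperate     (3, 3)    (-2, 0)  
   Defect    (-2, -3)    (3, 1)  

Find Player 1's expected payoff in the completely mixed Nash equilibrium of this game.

1/2

First find q, the probability Player 2 plays Cooperate, from Player 1's indifference between Cooperate and Defect: 3q − 2(1−q) = −2q + 3(1−q), giving q = 1/2.
Since Player 1 is indifferent in equilibrium, Player 1's expected payoff equals the payoff from either row against (1/2, 1/2). Using Cooperate: 3(1/2) − 2(1/2) = 1/2.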